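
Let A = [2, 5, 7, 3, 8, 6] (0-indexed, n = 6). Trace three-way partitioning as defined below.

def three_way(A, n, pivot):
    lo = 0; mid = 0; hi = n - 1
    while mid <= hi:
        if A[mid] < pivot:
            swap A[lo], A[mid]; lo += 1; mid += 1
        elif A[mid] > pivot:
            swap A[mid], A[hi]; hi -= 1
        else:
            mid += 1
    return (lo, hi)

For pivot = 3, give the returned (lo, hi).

(1, 1)

lo=0 mid=0 hi=5
2<3: swap(0,0), lo=1 mid=1 ⇒ [2, 5, 7, 3, 8, 6]
5>3: swap(1,5), hi=4 ⇒ [2, 6, 7, 3, 8, 5]
6>3: swap(1,4), hi=3 ⇒ [2, 8, 7, 3, 6, 5]
8>3: swap(1,3), hi=2 ⇒ [2, 3, 7, 8, 6, 5]
3=3: mid=2
7>3: swap(2,2), hi=1 ⇒ [2, 3, 7, 8, 6, 5]
done. lo=1 hi=1; A=[2, 3, 7, 8, 6, 5]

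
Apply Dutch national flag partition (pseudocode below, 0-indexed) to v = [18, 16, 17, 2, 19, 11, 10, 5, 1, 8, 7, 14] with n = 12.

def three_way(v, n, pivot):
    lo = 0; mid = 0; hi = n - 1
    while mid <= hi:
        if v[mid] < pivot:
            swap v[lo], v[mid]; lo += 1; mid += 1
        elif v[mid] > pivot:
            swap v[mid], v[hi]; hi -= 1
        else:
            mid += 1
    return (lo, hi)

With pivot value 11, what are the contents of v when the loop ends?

lo=0 mid=0 hi=11
18>11: swap(0,11), hi=10 ⇒ [14, 16, 17, 2, 19, 11, 10, 5, 1, 8, 7, 18]
14>11: swap(0,10), hi=9 ⇒ [7, 16, 17, 2, 19, 11, 10, 5, 1, 8, 14, 18]
7<11: swap(0,0), lo=1 mid=1 ⇒ [7, 16, 17, 2, 19, 11, 10, 5, 1, 8, 14, 18]
16>11: swap(1,9), hi=8 ⇒ [7, 8, 17, 2, 19, 11, 10, 5, 1, 16, 14, 18]
8<11: swap(1,1), lo=2 mid=2 ⇒ [7, 8, 17, 2, 19, 11, 10, 5, 1, 16, 14, 18]
17>11: swap(2,8), hi=7 ⇒ [7, 8, 1, 2, 19, 11, 10, 5, 17, 16, 14, 18]
1<11: swap(2,2), lo=3 mid=3 ⇒ [7, 8, 1, 2, 19, 11, 10, 5, 17, 16, 14, 18]
2<11: swap(3,3), lo=4 mid=4 ⇒ [7, 8, 1, 2, 19, 11, 10, 5, 17, 16, 14, 18]
19>11: swap(4,7), hi=6 ⇒ [7, 8, 1, 2, 5, 11, 10, 19, 17, 16, 14, 18]
5<11: swap(4,4), lo=5 mid=5 ⇒ [7, 8, 1, 2, 5, 11, 10, 19, 17, 16, 14, 18]
11=11: mid=6
10<11: swap(5,6), lo=6 mid=7 ⇒ [7, 8, 1, 2, 5, 10, 11, 19, 17, 16, 14, 18]
done. lo=6 hi=6; v=[7, 8, 1, 2, 5, 10, 11, 19, 17, 16, 14, 18]

[7, 8, 1, 2, 5, 10, 11, 19, 17, 16, 14, 18]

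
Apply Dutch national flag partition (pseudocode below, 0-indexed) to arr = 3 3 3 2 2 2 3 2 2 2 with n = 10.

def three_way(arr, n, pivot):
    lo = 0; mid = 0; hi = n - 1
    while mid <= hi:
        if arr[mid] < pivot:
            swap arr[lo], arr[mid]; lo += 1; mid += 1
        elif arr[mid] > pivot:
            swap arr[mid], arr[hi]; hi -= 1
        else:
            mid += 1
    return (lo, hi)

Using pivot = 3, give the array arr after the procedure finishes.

pivot = 3; lo=0, mid=0, hi=9
arr[mid]=3=3: mid=1
arr[mid]=3=3: mid=2
arr[mid]=3=3: mid=3
arr[mid]=2<3: swap arr[0],arr[3]; lo=1,mid=4 → 2 3 3 3 2 2 3 2 2 2
arr[mid]=2<3: swap arr[1],arr[4]; lo=2,mid=5 → 2 2 3 3 3 2 3 2 2 2
arr[mid]=2<3: swap arr[2],arr[5]; lo=3,mid=6 → 2 2 2 3 3 3 3 2 2 2
arr[mid]=3=3: mid=7
arr[mid]=2<3: swap arr[3],arr[7]; lo=4,mid=8 → 2 2 2 2 3 3 3 3 2 2
arr[mid]=2<3: swap arr[4],arr[8]; lo=5,mid=9 → 2 2 2 2 2 3 3 3 3 2
arr[mid]=2<3: swap arr[5],arr[9]; lo=6,mid=10 → 2 2 2 2 2 2 3 3 3 3
end: lo=6, hi=9; arr = 2 2 2 2 2 2 3 3 3 3

2 2 2 2 2 2 3 3 3 3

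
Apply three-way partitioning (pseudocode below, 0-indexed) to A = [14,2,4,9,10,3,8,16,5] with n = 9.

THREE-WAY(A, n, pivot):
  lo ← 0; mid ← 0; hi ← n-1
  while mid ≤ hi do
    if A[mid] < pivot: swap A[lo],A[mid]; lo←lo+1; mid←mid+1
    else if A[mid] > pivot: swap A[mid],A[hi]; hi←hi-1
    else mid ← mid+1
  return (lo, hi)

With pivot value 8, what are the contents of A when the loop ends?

pivot = 8; lo=0, mid=0, hi=8
A[mid]=14>8: swap A[0],A[8]; hi=7 → [5,2,4,9,10,3,8,16,14]
A[mid]=5<8: swap A[0],A[0]; lo=1,mid=1 → [5,2,4,9,10,3,8,16,14]
A[mid]=2<8: swap A[1],A[1]; lo=2,mid=2 → [5,2,4,9,10,3,8,16,14]
A[mid]=4<8: swap A[2],A[2]; lo=3,mid=3 → [5,2,4,9,10,3,8,16,14]
A[mid]=9>8: swap A[3],A[7]; hi=6 → [5,2,4,16,10,3,8,9,14]
A[mid]=16>8: swap A[3],A[6]; hi=5 → [5,2,4,8,10,3,16,9,14]
A[mid]=8=8: mid=4
A[mid]=10>8: swap A[4],A[5]; hi=4 → [5,2,4,8,3,10,16,9,14]
A[mid]=3<8: swap A[3],A[4]; lo=4,mid=5 → [5,2,4,3,8,10,16,9,14]
end: lo=4, hi=4; A = [5,2,4,3,8,10,16,9,14]

[5,2,4,3,8,10,16,9,14]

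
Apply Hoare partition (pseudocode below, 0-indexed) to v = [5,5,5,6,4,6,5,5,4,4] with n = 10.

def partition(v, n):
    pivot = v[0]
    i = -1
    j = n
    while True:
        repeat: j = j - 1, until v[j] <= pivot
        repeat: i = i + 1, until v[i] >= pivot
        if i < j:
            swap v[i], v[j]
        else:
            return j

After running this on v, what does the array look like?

pivot = v[0] = 5; i = -1, j = 10
j→9 (v[9]=4≤5), i→0 (v[0]=5≥5); i<j, swap → [4,5,5,6,4,6,5,5,4,5]
j→8 (v[8]=4≤5), i→1 (v[1]=5≥5); i<j, swap → [4,4,5,6,4,6,5,5,5,5]
j→7 (v[7]=5≤5), i→2 (v[2]=5≥5); i<j, swap → [4,4,5,6,4,6,5,5,5,5]
j→6 (v[6]=5≤5), i→3 (v[3]=6≥5); i<j, swap → [4,4,5,5,4,6,6,5,5,5]
j→4, i→5; i≥j, return j=4. v = [4,4,5,5,4,6,6,5,5,5]

[4,4,5,5,4,6,6,5,5,5]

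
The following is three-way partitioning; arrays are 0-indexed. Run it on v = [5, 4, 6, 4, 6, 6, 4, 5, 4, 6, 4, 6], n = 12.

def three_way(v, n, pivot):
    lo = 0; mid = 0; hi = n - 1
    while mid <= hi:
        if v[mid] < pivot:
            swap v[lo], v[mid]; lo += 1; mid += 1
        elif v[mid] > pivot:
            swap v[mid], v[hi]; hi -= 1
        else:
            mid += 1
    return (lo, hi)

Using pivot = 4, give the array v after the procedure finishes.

pivot = 4; lo=0, mid=0, hi=11
v[mid]=5>4: swap v[0],v[11]; hi=10 → [6, 4, 6, 4, 6, 6, 4, 5, 4, 6, 4, 5]
v[mid]=6>4: swap v[0],v[10]; hi=9 → [4, 4, 6, 4, 6, 6, 4, 5, 4, 6, 6, 5]
v[mid]=4=4: mid=1
v[mid]=4=4: mid=2
v[mid]=6>4: swap v[2],v[9]; hi=8 → [4, 4, 6, 4, 6, 6, 4, 5, 4, 6, 6, 5]
v[mid]=6>4: swap v[2],v[8]; hi=7 → [4, 4, 4, 4, 6, 6, 4, 5, 6, 6, 6, 5]
v[mid]=4=4: mid=3
v[mid]=4=4: mid=4
v[mid]=6>4: swap v[4],v[7]; hi=6 → [4, 4, 4, 4, 5, 6, 4, 6, 6, 6, 6, 5]
v[mid]=5>4: swap v[4],v[6]; hi=5 → [4, 4, 4, 4, 4, 6, 5, 6, 6, 6, 6, 5]
v[mid]=4=4: mid=5
v[mid]=6>4: swap v[5],v[5]; hi=4 → [4, 4, 4, 4, 4, 6, 5, 6, 6, 6, 6, 5]
end: lo=0, hi=4; v = [4, 4, 4, 4, 4, 6, 5, 6, 6, 6, 6, 5]

[4, 4, 4, 4, 4, 6, 5, 6, 6, 6, 6, 5]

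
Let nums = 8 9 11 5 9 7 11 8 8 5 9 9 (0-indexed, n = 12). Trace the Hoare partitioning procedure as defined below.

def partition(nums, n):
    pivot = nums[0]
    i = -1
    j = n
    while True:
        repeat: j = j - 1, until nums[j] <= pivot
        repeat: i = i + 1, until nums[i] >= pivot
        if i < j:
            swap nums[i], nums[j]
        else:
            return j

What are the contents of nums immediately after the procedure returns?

5 8 8 5 7 9 11 11 9 8 9 9

pivot = nums[0] = 8; i = -1, j = 12
j→9 (nums[9]=5≤8), i→0 (nums[0]=8≥8); i<j, swap → 5 9 11 5 9 7 11 8 8 8 9 9
j→8 (nums[8]=8≤8), i→1 (nums[1]=9≥8); i<j, swap → 5 8 11 5 9 7 11 8 9 8 9 9
j→7 (nums[7]=8≤8), i→2 (nums[2]=11≥8); i<j, swap → 5 8 8 5 9 7 11 11 9 8 9 9
j→5 (nums[5]=7≤8), i→4 (nums[4]=9≥8); i<j, swap → 5 8 8 5 7 9 11 11 9 8 9 9
j→4, i→5; i≥j, return j=4. nums = 5 8 8 5 7 9 11 11 9 8 9 9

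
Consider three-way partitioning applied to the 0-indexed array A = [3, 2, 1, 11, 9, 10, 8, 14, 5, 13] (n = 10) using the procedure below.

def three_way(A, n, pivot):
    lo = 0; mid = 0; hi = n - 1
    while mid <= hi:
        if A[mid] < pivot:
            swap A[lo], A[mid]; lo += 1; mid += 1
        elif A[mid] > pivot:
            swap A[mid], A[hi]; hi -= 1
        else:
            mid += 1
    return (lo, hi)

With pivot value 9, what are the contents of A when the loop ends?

[3, 2, 1, 5, 8, 9, 14, 10, 13, 11]

lo=0 mid=0 hi=9
3<9: swap(0,0), lo=1 mid=1 ⇒ [3, 2, 1, 11, 9, 10, 8, 14, 5, 13]
2<9: swap(1,1), lo=2 mid=2 ⇒ [3, 2, 1, 11, 9, 10, 8, 14, 5, 13]
1<9: swap(2,2), lo=3 mid=3 ⇒ [3, 2, 1, 11, 9, 10, 8, 14, 5, 13]
11>9: swap(3,9), hi=8 ⇒ [3, 2, 1, 13, 9, 10, 8, 14, 5, 11]
13>9: swap(3,8), hi=7 ⇒ [3, 2, 1, 5, 9, 10, 8, 14, 13, 11]
5<9: swap(3,3), lo=4 mid=4 ⇒ [3, 2, 1, 5, 9, 10, 8, 14, 13, 11]
9=9: mid=5
10>9: swap(5,7), hi=6 ⇒ [3, 2, 1, 5, 9, 14, 8, 10, 13, 11]
14>9: swap(5,6), hi=5 ⇒ [3, 2, 1, 5, 9, 8, 14, 10, 13, 11]
8<9: swap(4,5), lo=5 mid=6 ⇒ [3, 2, 1, 5, 8, 9, 14, 10, 13, 11]
done. lo=5 hi=5; A=[3, 2, 1, 5, 8, 9, 14, 10, 13, 11]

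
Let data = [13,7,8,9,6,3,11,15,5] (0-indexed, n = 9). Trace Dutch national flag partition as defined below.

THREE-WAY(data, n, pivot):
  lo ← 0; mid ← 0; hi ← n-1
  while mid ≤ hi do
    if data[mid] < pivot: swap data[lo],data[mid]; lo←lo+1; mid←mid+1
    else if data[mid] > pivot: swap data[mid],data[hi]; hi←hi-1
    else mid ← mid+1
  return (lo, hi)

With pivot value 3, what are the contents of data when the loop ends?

lo=0 mid=0 hi=8
13>3: swap(0,8), hi=7 ⇒ [5,7,8,9,6,3,11,15,13]
5>3: swap(0,7), hi=6 ⇒ [15,7,8,9,6,3,11,5,13]
15>3: swap(0,6), hi=5 ⇒ [11,7,8,9,6,3,15,5,13]
11>3: swap(0,5), hi=4 ⇒ [3,7,8,9,6,11,15,5,13]
3=3: mid=1
7>3: swap(1,4), hi=3 ⇒ [3,6,8,9,7,11,15,5,13]
6>3: swap(1,3), hi=2 ⇒ [3,9,8,6,7,11,15,5,13]
9>3: swap(1,2), hi=1 ⇒ [3,8,9,6,7,11,15,5,13]
8>3: swap(1,1), hi=0 ⇒ [3,8,9,6,7,11,15,5,13]
done. lo=0 hi=0; data=[3,8,9,6,7,11,15,5,13]

[3,8,9,6,7,11,15,5,13]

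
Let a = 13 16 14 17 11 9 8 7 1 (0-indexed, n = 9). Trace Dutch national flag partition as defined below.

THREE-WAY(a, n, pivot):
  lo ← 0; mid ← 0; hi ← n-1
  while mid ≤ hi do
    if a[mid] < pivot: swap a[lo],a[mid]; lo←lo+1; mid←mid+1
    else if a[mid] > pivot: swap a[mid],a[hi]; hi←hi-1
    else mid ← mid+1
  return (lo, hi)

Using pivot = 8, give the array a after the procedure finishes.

pivot = 8; lo=0, mid=0, hi=8
a[mid]=13>8: swap a[0],a[8]; hi=7 → 1 16 14 17 11 9 8 7 13
a[mid]=1<8: swap a[0],a[0]; lo=1,mid=1 → 1 16 14 17 11 9 8 7 13
a[mid]=16>8: swap a[1],a[7]; hi=6 → 1 7 14 17 11 9 8 16 13
a[mid]=7<8: swap a[1],a[1]; lo=2,mid=2 → 1 7 14 17 11 9 8 16 13
a[mid]=14>8: swap a[2],a[6]; hi=5 → 1 7 8 17 11 9 14 16 13
a[mid]=8=8: mid=3
a[mid]=17>8: swap a[3],a[5]; hi=4 → 1 7 8 9 11 17 14 16 13
a[mid]=9>8: swap a[3],a[4]; hi=3 → 1 7 8 11 9 17 14 16 13
a[mid]=11>8: swap a[3],a[3]; hi=2 → 1 7 8 11 9 17 14 16 13
end: lo=2, hi=2; a = 1 7 8 11 9 17 14 16 13

1 7 8 11 9 17 14 16 13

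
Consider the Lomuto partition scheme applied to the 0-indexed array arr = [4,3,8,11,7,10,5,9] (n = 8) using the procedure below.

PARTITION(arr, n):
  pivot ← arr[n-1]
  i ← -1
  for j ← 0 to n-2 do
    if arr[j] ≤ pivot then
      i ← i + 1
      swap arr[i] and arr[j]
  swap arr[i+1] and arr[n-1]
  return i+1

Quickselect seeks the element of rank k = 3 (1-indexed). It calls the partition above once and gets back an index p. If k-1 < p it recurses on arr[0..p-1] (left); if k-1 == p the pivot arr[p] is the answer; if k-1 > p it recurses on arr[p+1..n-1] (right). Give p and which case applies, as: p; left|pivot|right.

5; left

pivot=9, i=-1
j=0: 4≤9, i=0, swap(0,0) ⇒ [4,3,8,11,7,10,5,9]
j=1: 3≤9, i=1, swap(1,1) ⇒ [4,3,8,11,7,10,5,9]
j=2: 8≤9, i=2, swap(2,2) ⇒ [4,3,8,11,7,10,5,9]
j=3: 11>9, skip
j=4: 7≤9, i=3, swap(3,4) ⇒ [4,3,8,7,11,10,5,9]
j=5: 10>9, skip
j=6: 5≤9, i=4, swap(4,6) ⇒ [4,3,8,7,5,10,11,9]
swap(5,7) ⇒ [4,3,8,7,5,9,11,10]; return 5
p = 5; k-1 = 2 < 5 ⇒ left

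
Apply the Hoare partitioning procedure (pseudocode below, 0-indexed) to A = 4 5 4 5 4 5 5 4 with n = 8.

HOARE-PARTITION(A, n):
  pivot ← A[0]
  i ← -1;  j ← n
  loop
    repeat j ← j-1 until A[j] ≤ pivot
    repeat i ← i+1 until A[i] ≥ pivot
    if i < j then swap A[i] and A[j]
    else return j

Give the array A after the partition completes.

4 4 4 5 5 5 5 4

pivot = A[0] = 4; i = -1, j = 8
j→7 (A[7]=4≤4), i→0 (A[0]=4≥4); i<j, swap → 4 5 4 5 4 5 5 4
j→4 (A[4]=4≤4), i→1 (A[1]=5≥4); i<j, swap → 4 4 4 5 5 5 5 4
j→2, i→2; i≥j, return j=2. A = 4 4 4 5 5 5 5 4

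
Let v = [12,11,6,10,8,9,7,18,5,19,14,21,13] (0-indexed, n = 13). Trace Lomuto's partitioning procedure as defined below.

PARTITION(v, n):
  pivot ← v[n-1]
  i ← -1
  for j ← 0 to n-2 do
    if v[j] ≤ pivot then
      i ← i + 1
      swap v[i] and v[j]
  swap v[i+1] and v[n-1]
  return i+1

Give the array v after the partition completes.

pivot = v[12] = 13; i = -1
j=0: v[0]=12 ≤ 13 → i=0, swap v[0],v[0] (no change) → [12,11,6,10,8,9,7,18,5,19,14,21,13]
j=1: v[1]=11 ≤ 13 → i=1, swap v[1],v[1] (no change) → [12,11,6,10,8,9,7,18,5,19,14,21,13]
j=2: v[2]=6 ≤ 13 → i=2, swap v[2],v[2] (no change) → [12,11,6,10,8,9,7,18,5,19,14,21,13]
j=3: v[3]=10 ≤ 13 → i=3, swap v[3],v[3] (no change) → [12,11,6,10,8,9,7,18,5,19,14,21,13]
j=4: v[4]=8 ≤ 13 → i=4, swap v[4],v[4] (no change) → [12,11,6,10,8,9,7,18,5,19,14,21,13]
j=5: v[5]=9 ≤ 13 → i=5, swap v[5],v[5] (no change) → [12,11,6,10,8,9,7,18,5,19,14,21,13]
j=6: v[6]=7 ≤ 13 → i=6, swap v[6],v[6] (no change) → [12,11,6,10,8,9,7,18,5,19,14,21,13]
j=7: v[7]=18 > 13 → no swap
j=8: v[8]=5 ≤ 13 → i=7, swap v[7],v[8] → [12,11,6,10,8,9,7,5,18,19,14,21,13]
j=9: v[9]=19 > 13 → no swap
j=10: v[10]=14 > 13 → no swap
j=11: v[11]=21 > 13 → no swap
final swap v[8],v[12] → [12,11,6,10,8,9,7,5,13,19,14,21,18]; return 8

[12,11,6,10,8,9,7,5,13,19,14,21,18]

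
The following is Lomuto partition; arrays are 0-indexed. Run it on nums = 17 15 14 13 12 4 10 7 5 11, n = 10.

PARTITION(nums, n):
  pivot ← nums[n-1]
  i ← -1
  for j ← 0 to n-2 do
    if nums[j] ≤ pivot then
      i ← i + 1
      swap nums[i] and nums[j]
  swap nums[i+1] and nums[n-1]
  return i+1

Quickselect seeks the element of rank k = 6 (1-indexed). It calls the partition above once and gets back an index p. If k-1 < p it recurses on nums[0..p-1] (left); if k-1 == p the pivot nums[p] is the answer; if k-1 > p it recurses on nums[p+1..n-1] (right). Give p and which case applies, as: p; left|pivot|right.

4; right

pivot = nums[9] = 11; i = -1
j=0: nums[0]=17 > 11 → no swap
j=1: nums[1]=15 > 11 → no swap
j=2: nums[2]=14 > 11 → no swap
j=3: nums[3]=13 > 11 → no swap
j=4: nums[4]=12 > 11 → no swap
j=5: nums[5]=4 ≤ 11 → i=0, swap nums[0],nums[5] → 4 15 14 13 12 17 10 7 5 11
j=6: nums[6]=10 ≤ 11 → i=1, swap nums[1],nums[6] → 4 10 14 13 12 17 15 7 5 11
j=7: nums[7]=7 ≤ 11 → i=2, swap nums[2],nums[7] → 4 10 7 13 12 17 15 14 5 11
j=8: nums[8]=5 ≤ 11 → i=3, swap nums[3],nums[8] → 4 10 7 5 12 17 15 14 13 11
final swap nums[4],nums[9] → 4 10 7 5 11 17 15 14 13 12; return 4
p = 4; k-1 = 5 > 4 ⇒ right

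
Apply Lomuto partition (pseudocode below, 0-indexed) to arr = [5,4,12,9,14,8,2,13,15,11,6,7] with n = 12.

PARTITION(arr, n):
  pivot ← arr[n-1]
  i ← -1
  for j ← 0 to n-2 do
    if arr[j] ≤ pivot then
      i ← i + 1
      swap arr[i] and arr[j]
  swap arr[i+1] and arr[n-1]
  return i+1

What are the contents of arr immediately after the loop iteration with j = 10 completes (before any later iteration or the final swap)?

[5,4,2,6,14,8,12,13,15,11,9,7]

pivot=7, i=-1
j=0: 5≤7, i=0, swap(0,0) ⇒ [5,4,12,9,14,8,2,13,15,11,6,7]
j=1: 4≤7, i=1, swap(1,1) ⇒ [5,4,12,9,14,8,2,13,15,11,6,7]
j=2: 12>7, skip
j=3: 9>7, skip
j=4: 14>7, skip
j=5: 8>7, skip
j=6: 2≤7, i=2, swap(2,6) ⇒ [5,4,2,9,14,8,12,13,15,11,6,7]
j=7: 13>7, skip
j=8: 15>7, skip
j=9: 11>7, skip
j=10: 6≤7, i=3, swap(3,10) ⇒ [5,4,2,6,14,8,12,13,15,11,9,7]
(after j=10) arr = [5,4,2,6,14,8,12,13,15,11,9,7]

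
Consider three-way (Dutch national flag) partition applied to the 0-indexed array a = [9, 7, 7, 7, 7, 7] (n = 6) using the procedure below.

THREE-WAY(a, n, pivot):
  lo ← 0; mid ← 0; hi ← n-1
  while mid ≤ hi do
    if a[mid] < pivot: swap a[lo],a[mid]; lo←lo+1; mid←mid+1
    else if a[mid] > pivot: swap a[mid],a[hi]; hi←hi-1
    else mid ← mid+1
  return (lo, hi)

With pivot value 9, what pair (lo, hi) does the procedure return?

lo=0 mid=0 hi=5
9=9: mid=1
7<9: swap(0,1), lo=1 mid=2 ⇒ [7, 9, 7, 7, 7, 7]
7<9: swap(1,2), lo=2 mid=3 ⇒ [7, 7, 9, 7, 7, 7]
7<9: swap(2,3), lo=3 mid=4 ⇒ [7, 7, 7, 9, 7, 7]
7<9: swap(3,4), lo=4 mid=5 ⇒ [7, 7, 7, 7, 9, 7]
7<9: swap(4,5), lo=5 mid=6 ⇒ [7, 7, 7, 7, 7, 9]
done. lo=5 hi=5; a=[7, 7, 7, 7, 7, 9]

(5, 5)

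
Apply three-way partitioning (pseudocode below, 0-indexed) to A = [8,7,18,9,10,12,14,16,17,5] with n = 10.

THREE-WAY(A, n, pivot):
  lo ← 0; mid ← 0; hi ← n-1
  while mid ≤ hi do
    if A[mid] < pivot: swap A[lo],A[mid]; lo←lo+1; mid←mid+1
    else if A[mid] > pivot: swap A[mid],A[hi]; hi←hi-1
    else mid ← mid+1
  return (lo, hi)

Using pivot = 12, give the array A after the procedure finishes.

pivot = 12; lo=0, mid=0, hi=9
A[mid]=8<12: swap A[0],A[0]; lo=1,mid=1 → [8,7,18,9,10,12,14,16,17,5]
A[mid]=7<12: swap A[1],A[1]; lo=2,mid=2 → [8,7,18,9,10,12,14,16,17,5]
A[mid]=18>12: swap A[2],A[9]; hi=8 → [8,7,5,9,10,12,14,16,17,18]
A[mid]=5<12: swap A[2],A[2]; lo=3,mid=3 → [8,7,5,9,10,12,14,16,17,18]
A[mid]=9<12: swap A[3],A[3]; lo=4,mid=4 → [8,7,5,9,10,12,14,16,17,18]
A[mid]=10<12: swap A[4],A[4]; lo=5,mid=5 → [8,7,5,9,10,12,14,16,17,18]
A[mid]=12=12: mid=6
A[mid]=14>12: swap A[6],A[8]; hi=7 → [8,7,5,9,10,12,17,16,14,18]
A[mid]=17>12: swap A[6],A[7]; hi=6 → [8,7,5,9,10,12,16,17,14,18]
A[mid]=16>12: swap A[6],A[6]; hi=5 → [8,7,5,9,10,12,16,17,14,18]
end: lo=5, hi=5; A = [8,7,5,9,10,12,16,17,14,18]

[8,7,5,9,10,12,16,17,14,18]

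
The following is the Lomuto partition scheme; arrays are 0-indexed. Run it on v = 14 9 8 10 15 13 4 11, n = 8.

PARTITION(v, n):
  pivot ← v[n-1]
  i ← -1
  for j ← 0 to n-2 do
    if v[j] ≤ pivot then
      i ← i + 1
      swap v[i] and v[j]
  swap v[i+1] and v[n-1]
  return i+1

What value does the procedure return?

pivot = v[7] = 11; i = -1
j=0: v[0]=14 > 11 → no swap
j=1: v[1]=9 ≤ 11 → i=0, swap v[0],v[1] → 9 14 8 10 15 13 4 11
j=2: v[2]=8 ≤ 11 → i=1, swap v[1],v[2] → 9 8 14 10 15 13 4 11
j=3: v[3]=10 ≤ 11 → i=2, swap v[2],v[3] → 9 8 10 14 15 13 4 11
j=4: v[4]=15 > 11 → no swap
j=5: v[5]=13 > 11 → no swap
j=6: v[6]=4 ≤ 11 → i=3, swap v[3],v[6] → 9 8 10 4 15 13 14 11
final swap v[4],v[7] → 9 8 10 4 11 13 14 15; return 4

4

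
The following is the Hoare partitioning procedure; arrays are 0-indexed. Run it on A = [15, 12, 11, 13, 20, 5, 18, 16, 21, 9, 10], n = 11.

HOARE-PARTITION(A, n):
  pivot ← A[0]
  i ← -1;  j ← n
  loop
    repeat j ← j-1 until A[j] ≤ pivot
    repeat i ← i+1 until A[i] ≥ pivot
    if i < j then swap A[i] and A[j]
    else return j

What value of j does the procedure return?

pivot = A[0] = 15; i = -1, j = 11
j→10 (A[10]=10≤15), i→0 (A[0]=15≥15); i<j, swap → [10, 12, 11, 13, 20, 5, 18, 16, 21, 9, 15]
j→9 (A[9]=9≤15), i→4 (A[4]=20≥15); i<j, swap → [10, 12, 11, 13, 9, 5, 18, 16, 21, 20, 15]
j→5, i→6; i≥j, return j=5. A = [10, 12, 11, 13, 9, 5, 18, 16, 21, 20, 15]

5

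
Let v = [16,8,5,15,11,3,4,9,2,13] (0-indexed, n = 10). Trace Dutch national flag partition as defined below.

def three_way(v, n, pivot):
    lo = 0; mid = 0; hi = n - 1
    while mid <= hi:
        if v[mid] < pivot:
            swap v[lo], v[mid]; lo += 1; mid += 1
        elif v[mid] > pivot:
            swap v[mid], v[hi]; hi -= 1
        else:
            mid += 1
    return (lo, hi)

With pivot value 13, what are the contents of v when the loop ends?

pivot = 13; lo=0, mid=0, hi=9
v[mid]=16>13: swap v[0],v[9]; hi=8 → [13,8,5,15,11,3,4,9,2,16]
v[mid]=13=13: mid=1
v[mid]=8<13: swap v[0],v[1]; lo=1,mid=2 → [8,13,5,15,11,3,4,9,2,16]
v[mid]=5<13: swap v[1],v[2]; lo=2,mid=3 → [8,5,13,15,11,3,4,9,2,16]
v[mid]=15>13: swap v[3],v[8]; hi=7 → [8,5,13,2,11,3,4,9,15,16]
v[mid]=2<13: swap v[2],v[3]; lo=3,mid=4 → [8,5,2,13,11,3,4,9,15,16]
v[mid]=11<13: swap v[3],v[4]; lo=4,mid=5 → [8,5,2,11,13,3,4,9,15,16]
v[mid]=3<13: swap v[4],v[5]; lo=5,mid=6 → [8,5,2,11,3,13,4,9,15,16]
v[mid]=4<13: swap v[5],v[6]; lo=6,mid=7 → [8,5,2,11,3,4,13,9,15,16]
v[mid]=9<13: swap v[6],v[7]; lo=7,mid=8 → [8,5,2,11,3,4,9,13,15,16]
end: lo=7, hi=7; v = [8,5,2,11,3,4,9,13,15,16]

[8,5,2,11,3,4,9,13,15,16]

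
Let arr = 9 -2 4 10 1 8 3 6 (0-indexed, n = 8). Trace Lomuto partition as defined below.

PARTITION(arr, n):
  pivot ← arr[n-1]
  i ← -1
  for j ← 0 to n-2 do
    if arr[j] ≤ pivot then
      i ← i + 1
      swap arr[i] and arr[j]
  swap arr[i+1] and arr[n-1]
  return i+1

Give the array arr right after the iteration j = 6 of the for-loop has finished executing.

-2 4 1 3 9 8 10 6

pivot=6, i=-1
j=0: 9>6, skip
j=1: -2≤6, i=0, swap(0,1) ⇒ -2 9 4 10 1 8 3 6
j=2: 4≤6, i=1, swap(1,2) ⇒ -2 4 9 10 1 8 3 6
j=3: 10>6, skip
j=4: 1≤6, i=2, swap(2,4) ⇒ -2 4 1 10 9 8 3 6
j=5: 8>6, skip
j=6: 3≤6, i=3, swap(3,6) ⇒ -2 4 1 3 9 8 10 6
(after j=6) arr = -2 4 1 3 9 8 10 6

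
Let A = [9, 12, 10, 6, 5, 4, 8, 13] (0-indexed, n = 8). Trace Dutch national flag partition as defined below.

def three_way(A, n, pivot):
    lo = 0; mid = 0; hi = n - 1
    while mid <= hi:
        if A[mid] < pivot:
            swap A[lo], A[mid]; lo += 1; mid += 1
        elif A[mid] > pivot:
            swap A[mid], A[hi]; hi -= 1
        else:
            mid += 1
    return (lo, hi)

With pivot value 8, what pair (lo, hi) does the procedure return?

(3, 3)

lo=0 mid=0 hi=7
9>8: swap(0,7), hi=6 ⇒ [13, 12, 10, 6, 5, 4, 8, 9]
13>8: swap(0,6), hi=5 ⇒ [8, 12, 10, 6, 5, 4, 13, 9]
8=8: mid=1
12>8: swap(1,5), hi=4 ⇒ [8, 4, 10, 6, 5, 12, 13, 9]
4<8: swap(0,1), lo=1 mid=2 ⇒ [4, 8, 10, 6, 5, 12, 13, 9]
10>8: swap(2,4), hi=3 ⇒ [4, 8, 5, 6, 10, 12, 13, 9]
5<8: swap(1,2), lo=2 mid=3 ⇒ [4, 5, 8, 6, 10, 12, 13, 9]
6<8: swap(2,3), lo=3 mid=4 ⇒ [4, 5, 6, 8, 10, 12, 13, 9]
done. lo=3 hi=3; A=[4, 5, 6, 8, 10, 12, 13, 9]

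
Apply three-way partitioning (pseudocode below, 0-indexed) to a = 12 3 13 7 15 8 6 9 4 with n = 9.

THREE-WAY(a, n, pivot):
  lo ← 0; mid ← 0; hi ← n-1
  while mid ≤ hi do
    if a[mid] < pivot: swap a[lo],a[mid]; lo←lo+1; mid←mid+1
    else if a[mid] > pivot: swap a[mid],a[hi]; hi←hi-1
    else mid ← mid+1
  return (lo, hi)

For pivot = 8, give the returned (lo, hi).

lo=0 mid=0 hi=8
12>8: swap(0,8), hi=7 ⇒ 4 3 13 7 15 8 6 9 12
4<8: swap(0,0), lo=1 mid=1 ⇒ 4 3 13 7 15 8 6 9 12
3<8: swap(1,1), lo=2 mid=2 ⇒ 4 3 13 7 15 8 6 9 12
13>8: swap(2,7), hi=6 ⇒ 4 3 9 7 15 8 6 13 12
9>8: swap(2,6), hi=5 ⇒ 4 3 6 7 15 8 9 13 12
6<8: swap(2,2), lo=3 mid=3 ⇒ 4 3 6 7 15 8 9 13 12
7<8: swap(3,3), lo=4 mid=4 ⇒ 4 3 6 7 15 8 9 13 12
15>8: swap(4,5), hi=4 ⇒ 4 3 6 7 8 15 9 13 12
8=8: mid=5
done. lo=4 hi=4; a=4 3 6 7 8 15 9 13 12

(4, 4)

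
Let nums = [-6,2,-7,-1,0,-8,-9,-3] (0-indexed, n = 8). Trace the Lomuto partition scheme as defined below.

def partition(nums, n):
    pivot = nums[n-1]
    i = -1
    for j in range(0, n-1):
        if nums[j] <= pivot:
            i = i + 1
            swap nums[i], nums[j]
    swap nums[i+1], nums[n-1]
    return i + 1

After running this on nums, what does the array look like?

[-6,-7,-8,-9,-3,2,-1,0]

pivot = nums[7] = -3; i = -1
j=0: nums[0]=-6 ≤ -3 → i=0, swap nums[0],nums[0] (no change) → [-6,2,-7,-1,0,-8,-9,-3]
j=1: nums[1]=2 > -3 → no swap
j=2: nums[2]=-7 ≤ -3 → i=1, swap nums[1],nums[2] → [-6,-7,2,-1,0,-8,-9,-3]
j=3: nums[3]=-1 > -3 → no swap
j=4: nums[4]=0 > -3 → no swap
j=5: nums[5]=-8 ≤ -3 → i=2, swap nums[2],nums[5] → [-6,-7,-8,-1,0,2,-9,-3]
j=6: nums[6]=-9 ≤ -3 → i=3, swap nums[3],nums[6] → [-6,-7,-8,-9,0,2,-1,-3]
final swap nums[4],nums[7] → [-6,-7,-8,-9,-3,2,-1,0]; return 4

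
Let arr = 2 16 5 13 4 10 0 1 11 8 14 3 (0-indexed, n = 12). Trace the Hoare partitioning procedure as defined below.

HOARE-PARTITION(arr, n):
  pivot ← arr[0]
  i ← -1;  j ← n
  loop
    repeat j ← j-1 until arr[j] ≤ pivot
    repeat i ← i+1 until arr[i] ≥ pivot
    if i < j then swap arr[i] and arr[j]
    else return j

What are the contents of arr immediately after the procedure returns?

1 0 5 13 4 10 16 2 11 8 14 3

pivot = arr[0] = 2; i = -1, j = 12
j→7 (arr[7]=1≤2), i→0 (arr[0]=2≥2); i<j, swap → 1 16 5 13 4 10 0 2 11 8 14 3
j→6 (arr[6]=0≤2), i→1 (arr[1]=16≥2); i<j, swap → 1 0 5 13 4 10 16 2 11 8 14 3
j→1, i→2; i≥j, return j=1. arr = 1 0 5 13 4 10 16 2 11 8 14 3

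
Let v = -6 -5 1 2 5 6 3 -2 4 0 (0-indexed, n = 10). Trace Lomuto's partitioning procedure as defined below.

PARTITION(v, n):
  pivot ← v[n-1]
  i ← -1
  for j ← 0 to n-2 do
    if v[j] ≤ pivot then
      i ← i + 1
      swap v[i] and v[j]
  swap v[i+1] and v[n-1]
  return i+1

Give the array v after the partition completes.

pivot=0, i=-1
j=0: -6≤0, i=0, swap(0,0) ⇒ -6 -5 1 2 5 6 3 -2 4 0
j=1: -5≤0, i=1, swap(1,1) ⇒ -6 -5 1 2 5 6 3 -2 4 0
j=2: 1>0, skip
j=3: 2>0, skip
j=4: 5>0, skip
j=5: 6>0, skip
j=6: 3>0, skip
j=7: -2≤0, i=2, swap(2,7) ⇒ -6 -5 -2 2 5 6 3 1 4 0
j=8: 4>0, skip
swap(3,9) ⇒ -6 -5 -2 0 5 6 3 1 4 2; return 3

-6 -5 -2 0 5 6 3 1 4 2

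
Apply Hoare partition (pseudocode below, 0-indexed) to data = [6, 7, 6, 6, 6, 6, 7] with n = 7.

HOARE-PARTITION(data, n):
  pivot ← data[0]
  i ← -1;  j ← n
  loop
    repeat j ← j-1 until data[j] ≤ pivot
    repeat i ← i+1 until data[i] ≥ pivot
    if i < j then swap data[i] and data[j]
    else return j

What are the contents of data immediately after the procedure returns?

pivot = data[0] = 6; i = -1, j = 7
j→5 (data[5]=6≤6), i→0 (data[0]=6≥6); i<j, swap → [6, 7, 6, 6, 6, 6, 7]
j→4 (data[4]=6≤6), i→1 (data[1]=7≥6); i<j, swap → [6, 6, 6, 6, 7, 6, 7]
j→3 (data[3]=6≤6), i→2 (data[2]=6≥6); i<j, swap → [6, 6, 6, 6, 7, 6, 7]
j→2, i→3; i≥j, return j=2. data = [6, 6, 6, 6, 7, 6, 7]

[6, 6, 6, 6, 7, 6, 7]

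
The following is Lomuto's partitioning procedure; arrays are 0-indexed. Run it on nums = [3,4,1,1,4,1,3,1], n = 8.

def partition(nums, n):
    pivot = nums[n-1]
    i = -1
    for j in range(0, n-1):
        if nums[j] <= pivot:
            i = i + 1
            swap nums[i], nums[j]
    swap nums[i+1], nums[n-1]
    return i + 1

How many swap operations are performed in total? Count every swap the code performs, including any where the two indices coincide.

4

pivot = nums[7] = 1; i = -1
j=0: nums[0]=3 > 1 → no swap
j=1: nums[1]=4 > 1 → no swap
j=2: nums[2]=1 ≤ 1 → i=0, swap nums[0],nums[2] → [1,4,3,1,4,1,3,1]
j=3: nums[3]=1 ≤ 1 → i=1, swap nums[1],nums[3] → [1,1,3,4,4,1,3,1]
j=4: nums[4]=4 > 1 → no swap
j=5: nums[5]=1 ≤ 1 → i=2, swap nums[2],nums[5] → [1,1,1,4,4,3,3,1]
j=6: nums[6]=3 > 1 → no swap
final swap nums[3],nums[7] → [1,1,1,1,4,3,3,4]; return 3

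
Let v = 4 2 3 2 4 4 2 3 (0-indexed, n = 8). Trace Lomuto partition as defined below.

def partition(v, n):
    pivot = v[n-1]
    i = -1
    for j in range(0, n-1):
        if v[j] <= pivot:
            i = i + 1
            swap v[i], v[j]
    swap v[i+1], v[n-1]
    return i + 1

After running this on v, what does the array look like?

2 3 2 2 3 4 4 4

pivot=3, i=-1
j=0: 4>3, skip
j=1: 2≤3, i=0, swap(0,1) ⇒ 2 4 3 2 4 4 2 3
j=2: 3≤3, i=1, swap(1,2) ⇒ 2 3 4 2 4 4 2 3
j=3: 2≤3, i=2, swap(2,3) ⇒ 2 3 2 4 4 4 2 3
j=4: 4>3, skip
j=5: 4>3, skip
j=6: 2≤3, i=3, swap(3,6) ⇒ 2 3 2 2 4 4 4 3
swap(4,7) ⇒ 2 3 2 2 3 4 4 4; return 4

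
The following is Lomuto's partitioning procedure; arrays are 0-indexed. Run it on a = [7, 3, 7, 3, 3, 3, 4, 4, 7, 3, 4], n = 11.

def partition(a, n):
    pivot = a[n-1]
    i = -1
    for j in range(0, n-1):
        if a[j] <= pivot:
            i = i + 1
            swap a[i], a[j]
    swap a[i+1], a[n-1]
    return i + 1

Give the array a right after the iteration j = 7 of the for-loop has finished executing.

[3, 3, 3, 3, 4, 4, 7, 7, 7, 3, 4]

pivot = a[10] = 4; i = -1
j=0: a[0]=7 > 4 → no swap
j=1: a[1]=3 ≤ 4 → i=0, swap a[0],a[1] → [3, 7, 7, 3, 3, 3, 4, 4, 7, 3, 4]
j=2: a[2]=7 > 4 → no swap
j=3: a[3]=3 ≤ 4 → i=1, swap a[1],a[3] → [3, 3, 7, 7, 3, 3, 4, 4, 7, 3, 4]
j=4: a[4]=3 ≤ 4 → i=2, swap a[2],a[4] → [3, 3, 3, 7, 7, 3, 4, 4, 7, 3, 4]
j=5: a[5]=3 ≤ 4 → i=3, swap a[3],a[5] → [3, 3, 3, 3, 7, 7, 4, 4, 7, 3, 4]
j=6: a[6]=4 ≤ 4 → i=4, swap a[4],a[6] → [3, 3, 3, 3, 4, 7, 7, 4, 7, 3, 4]
j=7: a[7]=4 ≤ 4 → i=5, swap a[5],a[7] → [3, 3, 3, 3, 4, 4, 7, 7, 7, 3, 4]
(after j=7) a = [3, 3, 3, 3, 4, 4, 7, 7, 7, 3, 4]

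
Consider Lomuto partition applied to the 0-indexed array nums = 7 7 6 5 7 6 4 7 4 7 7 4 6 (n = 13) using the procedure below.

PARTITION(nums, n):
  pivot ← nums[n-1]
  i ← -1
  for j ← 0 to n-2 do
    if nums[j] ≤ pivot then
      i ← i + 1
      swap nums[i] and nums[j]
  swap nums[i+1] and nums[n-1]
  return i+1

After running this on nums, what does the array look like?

pivot=6, i=-1
j=0: 7>6, skip
j=1: 7>6, skip
j=2: 6≤6, i=0, swap(0,2) ⇒ 6 7 7 5 7 6 4 7 4 7 7 4 6
j=3: 5≤6, i=1, swap(1,3) ⇒ 6 5 7 7 7 6 4 7 4 7 7 4 6
j=4: 7>6, skip
j=5: 6≤6, i=2, swap(2,5) ⇒ 6 5 6 7 7 7 4 7 4 7 7 4 6
j=6: 4≤6, i=3, swap(3,6) ⇒ 6 5 6 4 7 7 7 7 4 7 7 4 6
j=7: 7>6, skip
j=8: 4≤6, i=4, swap(4,8) ⇒ 6 5 6 4 4 7 7 7 7 7 7 4 6
j=9: 7>6, skip
j=10: 7>6, skip
j=11: 4≤6, i=5, swap(5,11) ⇒ 6 5 6 4 4 4 7 7 7 7 7 7 6
swap(6,12) ⇒ 6 5 6 4 4 4 6 7 7 7 7 7 7; return 6

6 5 6 4 4 4 6 7 7 7 7 7 7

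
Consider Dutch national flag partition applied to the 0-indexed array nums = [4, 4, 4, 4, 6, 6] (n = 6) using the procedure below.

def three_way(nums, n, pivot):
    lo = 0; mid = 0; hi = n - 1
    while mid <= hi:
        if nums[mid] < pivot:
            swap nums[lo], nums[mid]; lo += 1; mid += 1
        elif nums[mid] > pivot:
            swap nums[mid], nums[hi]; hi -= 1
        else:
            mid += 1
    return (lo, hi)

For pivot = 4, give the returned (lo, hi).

(0, 3)

lo=0 mid=0 hi=5
4=4: mid=1
4=4: mid=2
4=4: mid=3
4=4: mid=4
6>4: swap(4,5), hi=4 ⇒ [4, 4, 4, 4, 6, 6]
6>4: swap(4,4), hi=3 ⇒ [4, 4, 4, 4, 6, 6]
done. lo=0 hi=3; nums=[4, 4, 4, 4, 6, 6]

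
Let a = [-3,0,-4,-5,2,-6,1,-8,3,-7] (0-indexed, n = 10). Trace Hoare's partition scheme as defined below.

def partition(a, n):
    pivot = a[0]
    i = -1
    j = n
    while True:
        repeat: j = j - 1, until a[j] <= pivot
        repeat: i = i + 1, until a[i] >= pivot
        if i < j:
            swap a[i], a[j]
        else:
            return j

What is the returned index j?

pivot = a[0] = -3; i = -1, j = 10
j→9 (a[9]=-7≤-3), i→0 (a[0]=-3≥-3); i<j, swap → [-7,0,-4,-5,2,-6,1,-8,3,-3]
j→7 (a[7]=-8≤-3), i→1 (a[1]=0≥-3); i<j, swap → [-7,-8,-4,-5,2,-6,1,0,3,-3]
j→5 (a[5]=-6≤-3), i→4 (a[4]=2≥-3); i<j, swap → [-7,-8,-4,-5,-6,2,1,0,3,-3]
j→4, i→5; i≥j, return j=4. a = [-7,-8,-4,-5,-6,2,1,0,3,-3]

4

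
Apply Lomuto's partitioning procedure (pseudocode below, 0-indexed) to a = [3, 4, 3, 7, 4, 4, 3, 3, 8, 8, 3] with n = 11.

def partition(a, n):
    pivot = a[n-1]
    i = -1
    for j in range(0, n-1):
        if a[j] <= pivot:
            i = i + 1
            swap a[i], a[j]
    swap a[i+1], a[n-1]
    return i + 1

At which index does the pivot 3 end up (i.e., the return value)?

pivot=3, i=-1
j=0: 3≤3, i=0, swap(0,0) ⇒ [3, 4, 3, 7, 4, 4, 3, 3, 8, 8, 3]
j=1: 4>3, skip
j=2: 3≤3, i=1, swap(1,2) ⇒ [3, 3, 4, 7, 4, 4, 3, 3, 8, 8, 3]
j=3: 7>3, skip
j=4: 4>3, skip
j=5: 4>3, skip
j=6: 3≤3, i=2, swap(2,6) ⇒ [3, 3, 3, 7, 4, 4, 4, 3, 8, 8, 3]
j=7: 3≤3, i=3, swap(3,7) ⇒ [3, 3, 3, 3, 4, 4, 4, 7, 8, 8, 3]
j=8: 8>3, skip
j=9: 8>3, skip
swap(4,10) ⇒ [3, 3, 3, 3, 3, 4, 4, 7, 8, 8, 4]; return 4

4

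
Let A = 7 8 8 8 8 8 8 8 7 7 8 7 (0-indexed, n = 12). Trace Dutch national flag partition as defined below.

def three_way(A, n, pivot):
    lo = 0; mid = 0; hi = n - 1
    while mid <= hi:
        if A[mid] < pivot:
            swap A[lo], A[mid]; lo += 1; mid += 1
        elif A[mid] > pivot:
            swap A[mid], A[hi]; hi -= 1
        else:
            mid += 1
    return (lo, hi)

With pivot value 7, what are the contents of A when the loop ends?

7 7 7 7 8 8 8 8 8 8 8 8

lo=0 mid=0 hi=11
7=7: mid=1
8>7: swap(1,11), hi=10 ⇒ 7 7 8 8 8 8 8 8 7 7 8 8
7=7: mid=2
8>7: swap(2,10), hi=9 ⇒ 7 7 8 8 8 8 8 8 7 7 8 8
8>7: swap(2,9), hi=8 ⇒ 7 7 7 8 8 8 8 8 7 8 8 8
7=7: mid=3
8>7: swap(3,8), hi=7 ⇒ 7 7 7 7 8 8 8 8 8 8 8 8
7=7: mid=4
8>7: swap(4,7), hi=6 ⇒ 7 7 7 7 8 8 8 8 8 8 8 8
8>7: swap(4,6), hi=5 ⇒ 7 7 7 7 8 8 8 8 8 8 8 8
8>7: swap(4,5), hi=4 ⇒ 7 7 7 7 8 8 8 8 8 8 8 8
8>7: swap(4,4), hi=3 ⇒ 7 7 7 7 8 8 8 8 8 8 8 8
done. lo=0 hi=3; A=7 7 7 7 8 8 8 8 8 8 8 8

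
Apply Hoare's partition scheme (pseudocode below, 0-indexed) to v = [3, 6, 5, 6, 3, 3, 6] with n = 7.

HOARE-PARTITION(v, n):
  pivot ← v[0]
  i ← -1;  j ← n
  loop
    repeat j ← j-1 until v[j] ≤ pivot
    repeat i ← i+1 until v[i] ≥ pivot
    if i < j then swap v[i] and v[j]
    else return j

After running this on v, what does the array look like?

[3, 3, 5, 6, 6, 3, 6]

pivot=3
j stops at 5 (3), i stops at 0 (3); swap ⇒ [3, 6, 5, 6, 3, 3, 6]
j stops at 4 (3), i stops at 1 (6); swap ⇒ [3, 3, 5, 6, 6, 3, 6]
j stops at 1, i stops at 2; i≥j ⇒ return 1. v=[3, 3, 5, 6, 6, 3, 6]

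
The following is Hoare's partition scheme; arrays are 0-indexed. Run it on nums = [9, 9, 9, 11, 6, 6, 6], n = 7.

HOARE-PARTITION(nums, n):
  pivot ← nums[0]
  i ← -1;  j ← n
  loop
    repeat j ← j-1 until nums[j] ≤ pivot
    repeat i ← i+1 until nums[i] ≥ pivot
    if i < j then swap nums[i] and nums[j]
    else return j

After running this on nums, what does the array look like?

[6, 6, 6, 11, 9, 9, 9]

pivot = nums[0] = 9; i = -1, j = 7
j→6 (nums[6]=6≤9), i→0 (nums[0]=9≥9); i<j, swap → [6, 9, 9, 11, 6, 6, 9]
j→5 (nums[5]=6≤9), i→1 (nums[1]=9≥9); i<j, swap → [6, 6, 9, 11, 6, 9, 9]
j→4 (nums[4]=6≤9), i→2 (nums[2]=9≥9); i<j, swap → [6, 6, 6, 11, 9, 9, 9]
j→2, i→3; i≥j, return j=2. nums = [6, 6, 6, 11, 9, 9, 9]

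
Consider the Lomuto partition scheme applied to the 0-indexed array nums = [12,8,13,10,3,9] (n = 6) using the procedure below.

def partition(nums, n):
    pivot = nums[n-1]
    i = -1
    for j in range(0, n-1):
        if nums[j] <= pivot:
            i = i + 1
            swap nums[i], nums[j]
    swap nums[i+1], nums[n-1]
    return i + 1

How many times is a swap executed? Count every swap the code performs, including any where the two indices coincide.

3

pivot=9, i=-1
j=0: 12>9, skip
j=1: 8≤9, i=0, swap(0,1) ⇒ [8,12,13,10,3,9]
j=2: 13>9, skip
j=3: 10>9, skip
j=4: 3≤9, i=1, swap(1,4) ⇒ [8,3,13,10,12,9]
swap(2,5) ⇒ [8,3,9,10,12,13]; return 2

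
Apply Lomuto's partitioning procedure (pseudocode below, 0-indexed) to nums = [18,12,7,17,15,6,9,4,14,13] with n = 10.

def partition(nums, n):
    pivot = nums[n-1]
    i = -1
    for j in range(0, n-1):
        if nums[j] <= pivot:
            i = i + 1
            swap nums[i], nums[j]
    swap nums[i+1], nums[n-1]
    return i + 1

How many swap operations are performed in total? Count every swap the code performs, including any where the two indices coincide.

pivot = nums[9] = 13; i = -1
j=0: nums[0]=18 > 13 → no swap
j=1: nums[1]=12 ≤ 13 → i=0, swap nums[0],nums[1] → [12,18,7,17,15,6,9,4,14,13]
j=2: nums[2]=7 ≤ 13 → i=1, swap nums[1],nums[2] → [12,7,18,17,15,6,9,4,14,13]
j=3: nums[3]=17 > 13 → no swap
j=4: nums[4]=15 > 13 → no swap
j=5: nums[5]=6 ≤ 13 → i=2, swap nums[2],nums[5] → [12,7,6,17,15,18,9,4,14,13]
j=6: nums[6]=9 ≤ 13 → i=3, swap nums[3],nums[6] → [12,7,6,9,15,18,17,4,14,13]
j=7: nums[7]=4 ≤ 13 → i=4, swap nums[4],nums[7] → [12,7,6,9,4,18,17,15,14,13]
j=8: nums[8]=14 > 13 → no swap
final swap nums[5],nums[9] → [12,7,6,9,4,13,17,15,14,18]; return 5

6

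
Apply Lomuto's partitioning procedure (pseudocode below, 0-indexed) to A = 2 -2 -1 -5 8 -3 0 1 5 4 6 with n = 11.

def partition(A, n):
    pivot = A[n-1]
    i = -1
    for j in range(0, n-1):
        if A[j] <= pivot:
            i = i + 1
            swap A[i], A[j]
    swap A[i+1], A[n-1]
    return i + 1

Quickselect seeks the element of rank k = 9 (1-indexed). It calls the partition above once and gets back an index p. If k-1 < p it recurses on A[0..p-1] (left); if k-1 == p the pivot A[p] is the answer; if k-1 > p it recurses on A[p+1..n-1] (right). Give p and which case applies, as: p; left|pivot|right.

9; left

pivot = A[10] = 6; i = -1
j=0: A[0]=2 ≤ 6 → i=0, swap A[0],A[0] (no change) → 2 -2 -1 -5 8 -3 0 1 5 4 6
j=1: A[1]=-2 ≤ 6 → i=1, swap A[1],A[1] (no change) → 2 -2 -1 -5 8 -3 0 1 5 4 6
j=2: A[2]=-1 ≤ 6 → i=2, swap A[2],A[2] (no change) → 2 -2 -1 -5 8 -3 0 1 5 4 6
j=3: A[3]=-5 ≤ 6 → i=3, swap A[3],A[3] (no change) → 2 -2 -1 -5 8 -3 0 1 5 4 6
j=4: A[4]=8 > 6 → no swap
j=5: A[5]=-3 ≤ 6 → i=4, swap A[4],A[5] → 2 -2 -1 -5 -3 8 0 1 5 4 6
j=6: A[6]=0 ≤ 6 → i=5, swap A[5],A[6] → 2 -2 -1 -5 -3 0 8 1 5 4 6
j=7: A[7]=1 ≤ 6 → i=6, swap A[6],A[7] → 2 -2 -1 -5 -3 0 1 8 5 4 6
j=8: A[8]=5 ≤ 6 → i=7, swap A[7],A[8] → 2 -2 -1 -5 -3 0 1 5 8 4 6
j=9: A[9]=4 ≤ 6 → i=8, swap A[8],A[9] → 2 -2 -1 -5 -3 0 1 5 4 8 6
final swap A[9],A[10] → 2 -2 -1 -5 -3 0 1 5 4 6 8; return 9
p = 9; k-1 = 8 < 9 ⇒ left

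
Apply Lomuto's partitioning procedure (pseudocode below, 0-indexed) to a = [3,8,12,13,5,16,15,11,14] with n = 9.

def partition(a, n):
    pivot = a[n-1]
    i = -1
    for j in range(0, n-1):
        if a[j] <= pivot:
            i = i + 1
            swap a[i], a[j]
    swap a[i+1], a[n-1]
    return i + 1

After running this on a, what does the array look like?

[3,8,12,13,5,11,14,16,15]

pivot=14, i=-1
j=0: 3≤14, i=0, swap(0,0) ⇒ [3,8,12,13,5,16,15,11,14]
j=1: 8≤14, i=1, swap(1,1) ⇒ [3,8,12,13,5,16,15,11,14]
j=2: 12≤14, i=2, swap(2,2) ⇒ [3,8,12,13,5,16,15,11,14]
j=3: 13≤14, i=3, swap(3,3) ⇒ [3,8,12,13,5,16,15,11,14]
j=4: 5≤14, i=4, swap(4,4) ⇒ [3,8,12,13,5,16,15,11,14]
j=5: 16>14, skip
j=6: 15>14, skip
j=7: 11≤14, i=5, swap(5,7) ⇒ [3,8,12,13,5,11,15,16,14]
swap(6,8) ⇒ [3,8,12,13,5,11,14,16,15]; return 6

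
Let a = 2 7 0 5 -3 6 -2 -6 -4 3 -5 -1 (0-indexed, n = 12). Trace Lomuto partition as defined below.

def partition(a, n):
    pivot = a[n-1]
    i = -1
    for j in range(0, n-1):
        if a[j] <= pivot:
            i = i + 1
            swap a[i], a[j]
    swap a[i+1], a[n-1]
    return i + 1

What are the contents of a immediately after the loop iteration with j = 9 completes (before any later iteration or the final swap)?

-3 -2 -6 -4 2 6 7 0 5 3 -5 -1

pivot=-1, i=-1
j=0: 2>-1, skip
j=1: 7>-1, skip
j=2: 0>-1, skip
j=3: 5>-1, skip
j=4: -3≤-1, i=0, swap(0,4) ⇒ -3 7 0 5 2 6 -2 -6 -4 3 -5 -1
j=5: 6>-1, skip
j=6: -2≤-1, i=1, swap(1,6) ⇒ -3 -2 0 5 2 6 7 -6 -4 3 -5 -1
j=7: -6≤-1, i=2, swap(2,7) ⇒ -3 -2 -6 5 2 6 7 0 -4 3 -5 -1
j=8: -4≤-1, i=3, swap(3,8) ⇒ -3 -2 -6 -4 2 6 7 0 5 3 -5 -1
j=9: 3>-1, skip
(after j=9) a = -3 -2 -6 -4 2 6 7 0 5 3 -5 -1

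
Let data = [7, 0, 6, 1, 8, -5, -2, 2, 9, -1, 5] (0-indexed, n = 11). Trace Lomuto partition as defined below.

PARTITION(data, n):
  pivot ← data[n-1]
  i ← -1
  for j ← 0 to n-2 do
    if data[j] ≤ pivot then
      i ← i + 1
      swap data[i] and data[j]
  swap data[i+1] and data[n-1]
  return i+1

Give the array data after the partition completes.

pivot=5, i=-1
j=0: 7>5, skip
j=1: 0≤5, i=0, swap(0,1) ⇒ [0, 7, 6, 1, 8, -5, -2, 2, 9, -1, 5]
j=2: 6>5, skip
j=3: 1≤5, i=1, swap(1,3) ⇒ [0, 1, 6, 7, 8, -5, -2, 2, 9, -1, 5]
j=4: 8>5, skip
j=5: -5≤5, i=2, swap(2,5) ⇒ [0, 1, -5, 7, 8, 6, -2, 2, 9, -1, 5]
j=6: -2≤5, i=3, swap(3,6) ⇒ [0, 1, -5, -2, 8, 6, 7, 2, 9, -1, 5]
j=7: 2≤5, i=4, swap(4,7) ⇒ [0, 1, -5, -2, 2, 6, 7, 8, 9, -1, 5]
j=8: 9>5, skip
j=9: -1≤5, i=5, swap(5,9) ⇒ [0, 1, -5, -2, 2, -1, 7, 8, 9, 6, 5]
swap(6,10) ⇒ [0, 1, -5, -2, 2, -1, 5, 8, 9, 6, 7]; return 6

[0, 1, -5, -2, 2, -1, 5, 8, 9, 6, 7]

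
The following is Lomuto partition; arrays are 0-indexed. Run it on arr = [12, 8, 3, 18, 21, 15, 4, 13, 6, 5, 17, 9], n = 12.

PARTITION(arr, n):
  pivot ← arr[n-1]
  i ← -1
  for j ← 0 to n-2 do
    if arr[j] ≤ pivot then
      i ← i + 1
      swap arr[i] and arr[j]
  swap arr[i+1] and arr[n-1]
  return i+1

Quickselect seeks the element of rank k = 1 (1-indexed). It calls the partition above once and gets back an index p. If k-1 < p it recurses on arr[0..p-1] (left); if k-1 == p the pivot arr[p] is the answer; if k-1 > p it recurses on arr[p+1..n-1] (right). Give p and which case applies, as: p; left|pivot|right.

5; left

pivot=9, i=-1
j=0: 12>9, skip
j=1: 8≤9, i=0, swap(0,1) ⇒ [8, 12, 3, 18, 21, 15, 4, 13, 6, 5, 17, 9]
j=2: 3≤9, i=1, swap(1,2) ⇒ [8, 3, 12, 18, 21, 15, 4, 13, 6, 5, 17, 9]
j=3: 18>9, skip
j=4: 21>9, skip
j=5: 15>9, skip
j=6: 4≤9, i=2, swap(2,6) ⇒ [8, 3, 4, 18, 21, 15, 12, 13, 6, 5, 17, 9]
j=7: 13>9, skip
j=8: 6≤9, i=3, swap(3,8) ⇒ [8, 3, 4, 6, 21, 15, 12, 13, 18, 5, 17, 9]
j=9: 5≤9, i=4, swap(4,9) ⇒ [8, 3, 4, 6, 5, 15, 12, 13, 18, 21, 17, 9]
j=10: 17>9, skip
swap(5,11) ⇒ [8, 3, 4, 6, 5, 9, 12, 13, 18, 21, 17, 15]; return 5
p = 5; k-1 = 0 < 5 ⇒ left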